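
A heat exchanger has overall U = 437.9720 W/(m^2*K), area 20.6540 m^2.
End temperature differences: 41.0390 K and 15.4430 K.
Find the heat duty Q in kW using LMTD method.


LMTD = 26.1887 K
Q = 437.9720 * 20.6540 * 26.1887 = 236899.9373 W = 236.8999 kW

236.8999 kW


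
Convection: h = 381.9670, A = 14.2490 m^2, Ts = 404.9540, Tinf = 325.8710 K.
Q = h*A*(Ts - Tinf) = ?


dT = 79.0830 K
Q = 381.9670 * 14.2490 * 79.0830 = 430420.9146 W

430420.9146 W


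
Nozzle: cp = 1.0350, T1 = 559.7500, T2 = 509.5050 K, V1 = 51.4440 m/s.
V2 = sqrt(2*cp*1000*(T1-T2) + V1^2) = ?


dT = 50.2450 K
2*cp*1000*dT = 104007.1500
V1^2 = 2646.4851
V2 = sqrt(106653.6351) = 326.5787 m/s

326.5787 m/s


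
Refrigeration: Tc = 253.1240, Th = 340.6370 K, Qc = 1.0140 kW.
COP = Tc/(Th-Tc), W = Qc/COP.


COP = 253.1240 / 87.5130 = 2.8924
W = 1.0140 / 2.8924 = 0.3506 kW

COP = 2.8924, W = 0.3506 kW


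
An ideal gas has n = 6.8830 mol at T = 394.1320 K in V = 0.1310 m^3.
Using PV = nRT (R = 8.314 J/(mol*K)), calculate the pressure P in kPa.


P = nRT/V = 6.8830 * 8.314 * 394.1320 / 0.1310
= 22554.3070 / 0.1310 = 172170.2822 Pa = 172.1703 kPa

172.1703 kPa


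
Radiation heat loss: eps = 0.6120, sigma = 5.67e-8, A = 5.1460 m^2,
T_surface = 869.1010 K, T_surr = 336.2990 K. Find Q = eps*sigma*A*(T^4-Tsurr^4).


T^4 = 5.7053e+11
Tsurr^4 = 1.2791e+10
Q = 0.6120 * 5.67e-8 * 5.1460 * 5.5774e+11 = 99595.0829 W

99595.0829 W


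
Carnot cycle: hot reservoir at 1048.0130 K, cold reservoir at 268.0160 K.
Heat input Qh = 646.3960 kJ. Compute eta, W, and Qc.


eta = 1 - 268.0160/1048.0130 = 0.7443
W = 0.7443 * 646.3960 = 481.0884 kJ
Qc = 646.3960 - 481.0884 = 165.3076 kJ

eta = 74.4263%, W = 481.0884 kJ, Qc = 165.3076 kJ


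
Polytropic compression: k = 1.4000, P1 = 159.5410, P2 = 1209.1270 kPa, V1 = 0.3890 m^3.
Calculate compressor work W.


(k-1)/k = 0.2857
(P2/P1)^exp = 1.7837
W = 3.5000 * 159.5410 * 0.3890 * (1.7837 - 1) = 170.2246 kJ

170.2246 kJ


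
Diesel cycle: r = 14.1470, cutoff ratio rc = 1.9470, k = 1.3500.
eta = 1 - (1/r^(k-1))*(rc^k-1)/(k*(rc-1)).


r^(k-1) = 2.5277
rc^k = 2.4584
eta = 0.5487 = 54.8720%

54.8720%


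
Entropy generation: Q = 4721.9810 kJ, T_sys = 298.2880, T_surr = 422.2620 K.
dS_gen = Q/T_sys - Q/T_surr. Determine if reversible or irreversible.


dS_sys = 4721.9810/298.2880 = 15.8303 kJ/K
dS_surr = -4721.9810/422.2620 = -11.1826 kJ/K
dS_gen = 15.8303 - 11.1826 = 4.6477 kJ/K (irreversible)

dS_gen = 4.6477 kJ/K, irreversible


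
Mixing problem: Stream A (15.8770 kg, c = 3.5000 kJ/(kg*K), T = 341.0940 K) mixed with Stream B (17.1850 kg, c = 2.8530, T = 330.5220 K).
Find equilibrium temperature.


num = 35159.5217
den = 104.5983
Tf = 336.1385 K

336.1385 K


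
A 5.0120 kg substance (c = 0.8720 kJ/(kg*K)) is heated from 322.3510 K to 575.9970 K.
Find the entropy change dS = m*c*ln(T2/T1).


T2/T1 = 1.7869
ln(T2/T1) = 0.5805
dS = 5.0120 * 0.8720 * 0.5805 = 2.5369 kJ/K

2.5369 kJ/K


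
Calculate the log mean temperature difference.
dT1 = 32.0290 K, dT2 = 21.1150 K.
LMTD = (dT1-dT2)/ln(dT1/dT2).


dT1/dT2 = 1.5169
ln(dT1/dT2) = 0.4167
LMTD = 10.9140 / 0.4167 = 26.1941 K

26.1941 K


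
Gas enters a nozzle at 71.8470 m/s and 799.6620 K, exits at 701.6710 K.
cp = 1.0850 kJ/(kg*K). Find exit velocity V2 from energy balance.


dT = 97.9910 K
2*cp*1000*dT = 212640.4700
V1^2 = 5161.9914
V2 = sqrt(217802.4614) = 466.6931 m/s

466.6931 m/s


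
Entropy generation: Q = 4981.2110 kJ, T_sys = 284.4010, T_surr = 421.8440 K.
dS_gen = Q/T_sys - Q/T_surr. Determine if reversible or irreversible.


dS_sys = 4981.2110/284.4010 = 17.5147 kJ/K
dS_surr = -4981.2110/421.8440 = -11.8082 kJ/K
dS_gen = 17.5147 - 11.8082 = 5.7066 kJ/K (irreversible)

dS_gen = 5.7066 kJ/K, irreversible


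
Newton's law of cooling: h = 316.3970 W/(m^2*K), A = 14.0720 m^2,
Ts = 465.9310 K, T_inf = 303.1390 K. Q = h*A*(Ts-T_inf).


dT = 162.7920 K
Q = 316.3970 * 14.0720 * 162.7920 = 724805.1028 W

724805.1028 W


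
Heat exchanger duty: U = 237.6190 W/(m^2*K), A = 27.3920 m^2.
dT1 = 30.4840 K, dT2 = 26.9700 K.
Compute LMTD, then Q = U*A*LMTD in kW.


LMTD = 28.6911 K
Q = 237.6190 * 27.3920 * 28.6911 = 186746.6273 W = 186.7466 kW

186.7466 kW


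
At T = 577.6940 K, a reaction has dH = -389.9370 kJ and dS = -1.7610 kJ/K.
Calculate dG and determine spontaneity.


T*dS = 577.6940 * -1.7610 = -1017.3191 kJ
dG = -389.9370 + 1017.3191 = 627.3821 kJ (non-spontaneous)

dG = 627.3821 kJ, non-spontaneous


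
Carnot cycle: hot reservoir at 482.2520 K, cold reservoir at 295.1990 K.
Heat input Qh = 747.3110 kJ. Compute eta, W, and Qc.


eta = 1 - 295.1990/482.2520 = 0.3879
W = 0.3879 * 747.3110 = 289.8625 kJ
Qc = 747.3110 - 289.8625 = 457.4485 kJ

eta = 38.7874%, W = 289.8625 kJ, Qc = 457.4485 kJ


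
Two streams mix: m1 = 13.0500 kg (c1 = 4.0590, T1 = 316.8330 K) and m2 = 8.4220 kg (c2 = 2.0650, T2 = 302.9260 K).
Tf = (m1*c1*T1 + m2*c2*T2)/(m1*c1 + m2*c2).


num = 22050.9445
den = 70.3614
Tf = 313.3956 K

313.3956 K


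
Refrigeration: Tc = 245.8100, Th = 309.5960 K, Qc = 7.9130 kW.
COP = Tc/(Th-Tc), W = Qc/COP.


COP = 245.8100 / 63.7860 = 3.8537
W = 7.9130 / 3.8537 = 2.0534 kW

COP = 3.8537, W = 2.0534 kW


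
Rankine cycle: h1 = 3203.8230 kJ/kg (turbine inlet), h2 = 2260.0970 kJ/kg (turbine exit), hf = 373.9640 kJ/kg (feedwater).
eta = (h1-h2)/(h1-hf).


W = 943.7260 kJ/kg
Q_in = 2829.8590 kJ/kg
eta = 0.3335 = 33.3489%

eta = 33.3489%


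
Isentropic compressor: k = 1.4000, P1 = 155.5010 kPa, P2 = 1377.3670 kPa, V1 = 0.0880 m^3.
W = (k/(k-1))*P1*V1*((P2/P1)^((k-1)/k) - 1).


(k-1)/k = 0.2857
(P2/P1)^exp = 1.8649
W = 3.5000 * 155.5010 * 0.0880 * (1.8649 - 1) = 41.4251 kJ

41.4251 kJ


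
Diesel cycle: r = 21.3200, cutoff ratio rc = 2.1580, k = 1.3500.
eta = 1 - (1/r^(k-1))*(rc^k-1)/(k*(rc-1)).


r^(k-1) = 2.9179
rc^k = 2.8247
eta = 0.6000 = 59.9992%

59.9992%


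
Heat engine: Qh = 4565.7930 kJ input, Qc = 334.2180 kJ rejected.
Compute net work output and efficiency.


W = 4565.7930 - 334.2180 = 4231.5750 kJ
eta = 4231.5750 / 4565.7930 = 0.9268 = 92.6800%

W = 4231.5750 kJ, eta = 92.6800%


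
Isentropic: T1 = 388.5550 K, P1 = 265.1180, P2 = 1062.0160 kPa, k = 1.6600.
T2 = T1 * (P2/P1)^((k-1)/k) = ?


(k-1)/k = 0.3976
(P2/P1)^exp = 1.7363
T2 = 388.5550 * 1.7363 = 674.6476 K

674.6476 K


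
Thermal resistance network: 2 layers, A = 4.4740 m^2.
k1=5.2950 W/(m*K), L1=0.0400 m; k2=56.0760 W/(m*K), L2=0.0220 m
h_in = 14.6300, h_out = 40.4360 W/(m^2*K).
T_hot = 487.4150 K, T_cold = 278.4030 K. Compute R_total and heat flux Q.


R_conv_in = 1/(14.6300*4.4740) = 0.0153
R_1 = 0.0400/(5.2950*4.4740) = 0.0017
R_2 = 0.0220/(56.0760*4.4740) = 8.7690e-05
R_conv_out = 1/(40.4360*4.4740) = 0.0055
R_total = 0.0226 K/W
Q = 209.0120 / 0.0226 = 9255.8836 W

R_total = 0.0226 K/W, Q = 9255.8836 W


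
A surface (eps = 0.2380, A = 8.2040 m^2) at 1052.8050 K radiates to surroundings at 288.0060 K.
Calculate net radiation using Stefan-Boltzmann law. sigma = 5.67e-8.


T^4 = 1.2285e+12
Tsurr^4 = 6.8803e+09
Q = 0.2380 * 5.67e-8 * 8.2040 * 1.2217e+12 = 135250.3477 W

135250.3477 W


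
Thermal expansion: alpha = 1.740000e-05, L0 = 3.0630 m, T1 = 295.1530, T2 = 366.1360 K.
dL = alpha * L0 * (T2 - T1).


dT = 70.9830 K
dL = 1.740000e-05 * 3.0630 * 70.9830 = 0.003783 m
L_final = 3.066783 m

dL = 0.003783 m


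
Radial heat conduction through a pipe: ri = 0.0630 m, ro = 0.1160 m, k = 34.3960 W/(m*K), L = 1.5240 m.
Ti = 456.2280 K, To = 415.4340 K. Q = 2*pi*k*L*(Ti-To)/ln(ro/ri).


dT = 40.7940 K
ln(ro/ri) = 0.6105
Q = 2*pi*34.3960*1.5240*40.7940 / 0.6105 = 22009.7486 W

22009.7486 W


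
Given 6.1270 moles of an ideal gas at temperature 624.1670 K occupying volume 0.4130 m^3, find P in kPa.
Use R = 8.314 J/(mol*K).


P = nRT/V = 6.1270 * 8.314 * 624.1670 / 0.4130
= 31794.9908 / 0.4130 = 76985.4500 Pa = 76.9854 kPa

76.9854 kPa


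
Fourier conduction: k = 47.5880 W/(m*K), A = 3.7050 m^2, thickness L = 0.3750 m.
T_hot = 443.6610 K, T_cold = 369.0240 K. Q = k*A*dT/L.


dT = 74.6370 K
Q = 47.5880 * 3.7050 * 74.6370 / 0.3750 = 35092.0365 W

35092.0365 W


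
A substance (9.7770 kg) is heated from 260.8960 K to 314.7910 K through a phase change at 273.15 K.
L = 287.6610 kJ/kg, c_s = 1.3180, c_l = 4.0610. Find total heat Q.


Q1 (sensible, solid) = 9.7770 * 1.3180 * 12.2540 = 157.9061 kJ
Q2 (latent) = 9.7770 * 287.6610 = 2812.4616 kJ
Q3 (sensible, liquid) = 9.7770 * 4.0610 * 41.6410 = 1653.3308 kJ
Q_total = 4623.6985 kJ

4623.6985 kJ


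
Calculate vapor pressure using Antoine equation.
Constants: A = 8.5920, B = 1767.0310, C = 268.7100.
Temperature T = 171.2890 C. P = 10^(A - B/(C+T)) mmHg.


C+T = 439.9990
B/(C+T) = 4.0160
log10(P) = 8.5920 - 4.0160 = 4.5760
P = 10^4.5760 = 37671.3624 mmHg

37671.3624 mmHg


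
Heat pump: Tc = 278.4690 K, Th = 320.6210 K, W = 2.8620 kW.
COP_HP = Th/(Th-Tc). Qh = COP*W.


COP = 320.6210 / 42.1520 = 7.6063
Qh = 7.6063 * 2.8620 = 21.7692 kW

COP = 7.6063, Qh = 21.7692 kW


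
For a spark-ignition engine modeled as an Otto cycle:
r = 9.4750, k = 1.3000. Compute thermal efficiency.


r^(k-1) = 1.9632
eta = 1 - 1/1.9632 = 0.4906 = 49.0638%

49.0638%


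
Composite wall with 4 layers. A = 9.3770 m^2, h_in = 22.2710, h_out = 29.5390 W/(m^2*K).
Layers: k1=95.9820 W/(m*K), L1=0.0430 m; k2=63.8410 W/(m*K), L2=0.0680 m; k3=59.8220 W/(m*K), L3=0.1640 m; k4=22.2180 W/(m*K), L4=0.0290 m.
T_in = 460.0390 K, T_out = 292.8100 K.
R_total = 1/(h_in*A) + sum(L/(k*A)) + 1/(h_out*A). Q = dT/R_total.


R_conv_in = 1/(22.2710*9.3770) = 0.0048
R_1 = 0.0430/(95.9820*9.3770) = 4.7777e-05
R_2 = 0.0680/(63.8410*9.3770) = 0.0001
R_3 = 0.1640/(59.8220*9.3770) = 0.0003
R_4 = 0.0290/(22.2180*9.3770) = 0.0001
R_conv_out = 1/(29.5390*9.3770) = 0.0036
R_total = 0.0090 K/W
Q = 167.2290 / 0.0090 = 18598.2219 W

R_total = 0.0090 K/W, Q = 18598.2219 W


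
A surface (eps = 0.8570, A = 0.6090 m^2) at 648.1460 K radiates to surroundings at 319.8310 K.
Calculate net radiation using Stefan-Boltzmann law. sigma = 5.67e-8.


T^4 = 1.7648e+11
Tsurr^4 = 1.0464e+10
Q = 0.8570 * 5.67e-8 * 0.6090 * 1.6601e+11 = 4912.7846 W

4912.7846 W


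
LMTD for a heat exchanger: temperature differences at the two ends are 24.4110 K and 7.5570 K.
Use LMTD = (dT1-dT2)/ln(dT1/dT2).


dT1/dT2 = 3.2303
ln(dT1/dT2) = 1.1726
LMTD = 16.8540 / 1.1726 = 14.3737 K

14.3737 K


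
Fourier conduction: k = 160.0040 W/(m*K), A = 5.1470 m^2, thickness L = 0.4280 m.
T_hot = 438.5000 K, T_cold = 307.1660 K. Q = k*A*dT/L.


dT = 131.3340 K
Q = 160.0040 * 5.1470 * 131.3340 / 0.4280 = 252707.6626 W

252707.6626 W


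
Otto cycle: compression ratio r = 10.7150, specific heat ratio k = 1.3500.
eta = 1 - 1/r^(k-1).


r^(k-1) = 2.2935
eta = 1 - 1/2.2935 = 0.5640 = 56.3984%

56.3984%


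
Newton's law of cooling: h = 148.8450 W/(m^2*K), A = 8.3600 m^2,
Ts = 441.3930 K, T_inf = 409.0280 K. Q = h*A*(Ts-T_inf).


dT = 32.3650 K
Q = 148.8450 * 8.3600 * 32.3650 = 40273.2000 W

40273.2000 W


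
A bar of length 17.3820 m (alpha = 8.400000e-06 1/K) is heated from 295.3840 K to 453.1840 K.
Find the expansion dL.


dT = 157.8000 K
dL = 8.400000e-06 * 17.3820 * 157.8000 = 0.023040 m
L_final = 17.405040 m

dL = 0.023040 m


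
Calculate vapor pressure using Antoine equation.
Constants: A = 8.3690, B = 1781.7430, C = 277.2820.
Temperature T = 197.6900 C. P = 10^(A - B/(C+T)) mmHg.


C+T = 474.9720
B/(C+T) = 3.7513
log10(P) = 8.3690 - 3.7513 = 4.6177
P = 10^4.6177 = 41470.6630 mmHg

41470.6630 mmHg


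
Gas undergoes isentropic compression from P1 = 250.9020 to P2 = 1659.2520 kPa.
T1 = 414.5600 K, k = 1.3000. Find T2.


(k-1)/k = 0.2308
(P2/P1)^exp = 1.5464
T2 = 414.5600 * 1.5464 = 641.0802 K

641.0802 K


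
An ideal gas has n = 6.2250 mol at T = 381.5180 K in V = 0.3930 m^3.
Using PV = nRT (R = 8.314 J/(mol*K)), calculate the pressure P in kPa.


P = nRT/V = 6.2250 * 8.314 * 381.5180 / 0.3930
= 19745.3306 / 0.3930 = 50242.5714 Pa = 50.2426 kPa

50.2426 kPa


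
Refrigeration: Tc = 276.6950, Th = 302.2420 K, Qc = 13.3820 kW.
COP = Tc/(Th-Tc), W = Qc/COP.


COP = 276.6950 / 25.5470 = 10.8308
W = 13.3820 / 10.8308 = 1.2355 kW

COP = 10.8308, W = 1.2355 kW


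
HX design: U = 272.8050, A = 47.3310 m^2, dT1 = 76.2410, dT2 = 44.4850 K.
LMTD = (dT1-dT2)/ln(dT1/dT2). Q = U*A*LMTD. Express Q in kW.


LMTD = 58.9441 K
Q = 272.8050 * 47.3310 * 58.9441 = 761094.6602 W = 761.0947 kW

761.0947 kW


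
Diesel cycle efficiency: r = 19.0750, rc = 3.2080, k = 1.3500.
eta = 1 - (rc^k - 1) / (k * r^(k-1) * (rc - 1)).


r^(k-1) = 2.8065
rc^k = 4.8241
eta = 0.5429 = 54.2876%

54.2876%


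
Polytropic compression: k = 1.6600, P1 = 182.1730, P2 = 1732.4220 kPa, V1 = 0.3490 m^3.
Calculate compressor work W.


(k-1)/k = 0.3976
(P2/P1)^exp = 2.4486
W = 2.5152 * 182.1730 * 0.3490 * (2.4486 - 1) = 231.6382 kJ

231.6382 kJ


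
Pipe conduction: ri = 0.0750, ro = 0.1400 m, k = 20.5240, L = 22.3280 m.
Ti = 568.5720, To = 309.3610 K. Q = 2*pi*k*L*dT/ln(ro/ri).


dT = 259.2110 K
ln(ro/ri) = 0.6242
Q = 2*pi*20.5240*22.3280*259.2110 / 0.6242 = 1195785.1401 W

1195785.1401 W


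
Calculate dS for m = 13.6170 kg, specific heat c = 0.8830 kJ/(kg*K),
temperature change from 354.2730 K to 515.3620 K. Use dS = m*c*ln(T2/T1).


T2/T1 = 1.4547
ln(T2/T1) = 0.3748
dS = 13.6170 * 0.8830 * 0.3748 = 4.5065 kJ/K

4.5065 kJ/K


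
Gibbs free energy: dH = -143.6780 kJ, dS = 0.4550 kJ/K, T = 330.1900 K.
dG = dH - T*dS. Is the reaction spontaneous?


T*dS = 330.1900 * 0.4550 = 150.2364 kJ
dG = -143.6780 - 150.2364 = -293.9144 kJ (spontaneous)

dG = -293.9144 kJ, spontaneous


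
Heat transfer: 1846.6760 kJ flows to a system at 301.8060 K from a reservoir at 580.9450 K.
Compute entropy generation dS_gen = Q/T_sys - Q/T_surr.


dS_sys = 1846.6760/301.8060 = 6.1188 kJ/K
dS_surr = -1846.6760/580.9450 = -3.1787 kJ/K
dS_gen = 6.1188 - 3.1787 = 2.9400 kJ/K (irreversible)

dS_gen = 2.9400 kJ/K, irreversible


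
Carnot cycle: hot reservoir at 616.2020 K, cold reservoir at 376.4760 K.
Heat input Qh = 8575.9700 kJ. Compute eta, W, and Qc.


eta = 1 - 376.4760/616.2020 = 0.3890
W = 0.3890 * 8575.9700 = 3336.3783 kJ
Qc = 8575.9700 - 3336.3783 = 5239.5917 kJ

eta = 38.9038%, W = 3336.3783 kJ, Qc = 5239.5917 kJ


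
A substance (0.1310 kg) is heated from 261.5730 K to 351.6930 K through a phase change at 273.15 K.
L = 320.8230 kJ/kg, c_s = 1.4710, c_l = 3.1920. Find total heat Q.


Q1 (sensible, solid) = 0.1310 * 1.4710 * 11.5770 = 2.2309 kJ
Q2 (latent) = 0.1310 * 320.8230 = 42.0278 kJ
Q3 (sensible, liquid) = 0.1310 * 3.1920 * 78.5430 = 32.8429 kJ
Q_total = 77.1016 kJ

77.1016 kJ


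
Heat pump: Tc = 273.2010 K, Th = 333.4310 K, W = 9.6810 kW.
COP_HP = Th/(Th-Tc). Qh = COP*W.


COP = 333.4310 / 60.2300 = 5.5360
Qh = 5.5360 * 9.6810 = 53.5936 kW

COP = 5.5360, Qh = 53.5936 kW


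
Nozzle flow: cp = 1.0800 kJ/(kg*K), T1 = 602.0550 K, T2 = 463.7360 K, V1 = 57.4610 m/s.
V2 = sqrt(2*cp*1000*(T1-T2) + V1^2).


dT = 138.3190 K
2*cp*1000*dT = 298769.0400
V1^2 = 3301.7665
V2 = sqrt(302070.8065) = 549.6097 m/s

549.6097 m/s


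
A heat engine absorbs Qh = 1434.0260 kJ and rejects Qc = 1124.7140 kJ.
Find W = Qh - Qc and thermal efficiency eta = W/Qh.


W = 1434.0260 - 1124.7140 = 309.3120 kJ
eta = 309.3120 / 1434.0260 = 0.2157 = 21.5695%

W = 309.3120 kJ, eta = 21.5695%


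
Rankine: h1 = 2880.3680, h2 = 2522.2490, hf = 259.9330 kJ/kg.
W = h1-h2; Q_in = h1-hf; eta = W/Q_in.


W = 358.1190 kJ/kg
Q_in = 2620.4350 kJ/kg
eta = 0.1367 = 13.6664%

eta = 13.6664%


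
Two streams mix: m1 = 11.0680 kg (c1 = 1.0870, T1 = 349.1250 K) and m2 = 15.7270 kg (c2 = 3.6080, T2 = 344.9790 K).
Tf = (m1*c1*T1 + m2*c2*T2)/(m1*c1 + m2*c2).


num = 23775.4425
den = 68.7739
Tf = 345.7043 K

345.7043 K


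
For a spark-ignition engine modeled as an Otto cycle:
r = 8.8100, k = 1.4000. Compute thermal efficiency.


r^(k-1) = 2.3878
eta = 1 - 1/2.3878 = 0.5812 = 58.1197%

58.1197%


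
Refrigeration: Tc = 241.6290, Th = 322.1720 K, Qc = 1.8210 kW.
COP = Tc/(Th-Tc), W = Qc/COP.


COP = 241.6290 / 80.5430 = 3.0000
W = 1.8210 / 3.0000 = 0.6070 kW

COP = 3.0000, W = 0.6070 kW


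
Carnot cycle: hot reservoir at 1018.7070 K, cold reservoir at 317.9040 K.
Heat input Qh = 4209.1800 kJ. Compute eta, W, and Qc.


eta = 1 - 317.9040/1018.7070 = 0.6879
W = 0.6879 * 4209.1800 = 2895.6373 kJ
Qc = 4209.1800 - 2895.6373 = 1313.5427 kJ

eta = 68.7934%, W = 2895.6373 kJ, Qc = 1313.5427 kJ


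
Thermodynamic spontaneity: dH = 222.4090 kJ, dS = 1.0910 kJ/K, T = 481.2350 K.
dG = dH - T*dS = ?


T*dS = 481.2350 * 1.0910 = 525.0274 kJ
dG = 222.4090 - 525.0274 = -302.6184 kJ (spontaneous)

dG = -302.6184 kJ, spontaneous


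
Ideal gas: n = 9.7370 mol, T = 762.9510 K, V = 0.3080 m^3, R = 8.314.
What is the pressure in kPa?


P = nRT/V = 9.7370 * 8.314 * 762.9510 / 0.3080
= 61763.4912 / 0.3080 = 200530.8156 Pa = 200.5308 kPa

200.5308 kPa


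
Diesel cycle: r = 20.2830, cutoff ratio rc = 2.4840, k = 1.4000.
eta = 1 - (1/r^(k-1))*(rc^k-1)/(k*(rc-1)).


r^(k-1) = 3.3331
rc^k = 3.5745
eta = 0.6282 = 62.8230%

62.8230%


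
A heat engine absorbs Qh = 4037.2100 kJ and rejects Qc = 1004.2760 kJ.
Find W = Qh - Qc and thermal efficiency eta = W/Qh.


W = 4037.2100 - 1004.2760 = 3032.9340 kJ
eta = 3032.9340 / 4037.2100 = 0.7512 = 75.1245%

W = 3032.9340 kJ, eta = 75.1245%


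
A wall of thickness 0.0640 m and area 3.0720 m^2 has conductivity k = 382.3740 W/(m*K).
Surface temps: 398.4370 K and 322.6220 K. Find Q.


dT = 75.8150 K
Q = 382.3740 * 3.0720 * 75.8150 / 0.0640 = 1391504.8709 W

1391504.8709 W


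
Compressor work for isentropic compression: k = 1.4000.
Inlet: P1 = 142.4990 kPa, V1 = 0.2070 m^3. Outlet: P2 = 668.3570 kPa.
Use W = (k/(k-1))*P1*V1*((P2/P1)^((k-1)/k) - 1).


(k-1)/k = 0.2857
(P2/P1)^exp = 1.5551
W = 3.5000 * 142.4990 * 0.2070 * (1.5551 - 1) = 57.3133 kJ

57.3133 kJ


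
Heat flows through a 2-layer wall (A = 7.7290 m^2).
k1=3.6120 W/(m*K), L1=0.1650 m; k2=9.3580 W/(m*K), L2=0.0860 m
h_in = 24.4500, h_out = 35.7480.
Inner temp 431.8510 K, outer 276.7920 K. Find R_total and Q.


R_conv_in = 1/(24.4500*7.7290) = 0.0053
R_1 = 0.1650/(3.6120*7.7290) = 0.0059
R_2 = 0.0860/(9.3580*7.7290) = 0.0012
R_conv_out = 1/(35.7480*7.7290) = 0.0036
R_total = 0.0160 K/W
Q = 155.0590 / 0.0160 = 9684.8870 W

R_total = 0.0160 K/W, Q = 9684.8870 W


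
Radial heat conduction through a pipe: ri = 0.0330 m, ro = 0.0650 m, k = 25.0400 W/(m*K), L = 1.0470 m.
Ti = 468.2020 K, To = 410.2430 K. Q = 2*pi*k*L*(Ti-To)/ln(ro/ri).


dT = 57.9590 K
ln(ro/ri) = 0.6779
Q = 2*pi*25.0400*1.0470*57.9590 / 0.6779 = 14084.1008 W

14084.1008 W


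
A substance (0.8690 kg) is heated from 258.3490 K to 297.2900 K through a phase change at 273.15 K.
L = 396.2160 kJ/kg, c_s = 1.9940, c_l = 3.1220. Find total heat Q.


Q1 (sensible, solid) = 0.8690 * 1.9940 * 14.8010 = 25.6470 kJ
Q2 (latent) = 0.8690 * 396.2160 = 344.3117 kJ
Q3 (sensible, liquid) = 0.8690 * 3.1220 * 24.1400 = 65.4923 kJ
Q_total = 435.4509 kJ

435.4509 kJ


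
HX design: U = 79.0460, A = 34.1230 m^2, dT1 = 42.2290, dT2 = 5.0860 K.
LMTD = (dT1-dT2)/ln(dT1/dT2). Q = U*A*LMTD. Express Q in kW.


LMTD = 17.5483 K
Q = 79.0460 * 34.1230 * 17.5483 = 47332.7902 W = 47.3328 kW

47.3328 kW


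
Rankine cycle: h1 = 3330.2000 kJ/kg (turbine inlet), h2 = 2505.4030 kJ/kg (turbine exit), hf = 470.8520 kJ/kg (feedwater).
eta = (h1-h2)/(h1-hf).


W = 824.7970 kJ/kg
Q_in = 2859.3480 kJ/kg
eta = 0.2885 = 28.8456%

eta = 28.8456%


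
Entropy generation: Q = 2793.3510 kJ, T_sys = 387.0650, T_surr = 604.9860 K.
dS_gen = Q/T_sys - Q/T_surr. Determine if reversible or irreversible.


dS_sys = 2793.3510/387.0650 = 7.2167 kJ/K
dS_surr = -2793.3510/604.9860 = -4.6172 kJ/K
dS_gen = 7.2167 - 4.6172 = 2.5995 kJ/K (irreversible)

dS_gen = 2.5995 kJ/K, irreversible


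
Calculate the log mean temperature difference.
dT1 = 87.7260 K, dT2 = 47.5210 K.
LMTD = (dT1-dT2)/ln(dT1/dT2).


dT1/dT2 = 1.8460
ln(dT1/dT2) = 0.6130
LMTD = 40.2050 / 0.6130 = 65.5823 K

65.5823 K


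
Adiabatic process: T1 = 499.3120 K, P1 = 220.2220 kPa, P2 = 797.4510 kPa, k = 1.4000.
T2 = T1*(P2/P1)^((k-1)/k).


(k-1)/k = 0.2857
(P2/P1)^exp = 1.4443
T2 = 499.3120 * 1.4443 = 721.1764 K

721.1764 K


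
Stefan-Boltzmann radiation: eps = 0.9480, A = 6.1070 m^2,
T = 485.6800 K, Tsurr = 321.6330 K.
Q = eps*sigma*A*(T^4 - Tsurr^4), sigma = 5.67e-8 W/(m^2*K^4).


T^4 = 5.5642e+10
Tsurr^4 = 1.0701e+10
Q = 0.9480 * 5.67e-8 * 6.1070 * 4.4940e+10 = 14752.1547 W

14752.1547 W


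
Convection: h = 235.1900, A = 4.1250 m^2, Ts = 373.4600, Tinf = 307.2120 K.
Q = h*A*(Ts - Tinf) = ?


dT = 66.2480 K
Q = 235.1900 * 4.1250 * 66.2480 = 64271.0769 W

64271.0769 W


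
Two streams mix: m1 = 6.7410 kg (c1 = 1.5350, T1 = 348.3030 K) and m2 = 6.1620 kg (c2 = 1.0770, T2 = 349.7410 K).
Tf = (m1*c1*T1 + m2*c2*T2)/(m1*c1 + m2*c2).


num = 5925.0897
den = 16.9839
Tf = 348.8649 K

348.8649 K


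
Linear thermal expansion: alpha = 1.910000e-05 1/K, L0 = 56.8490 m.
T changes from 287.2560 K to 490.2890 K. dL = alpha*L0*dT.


dT = 203.0330 K
dL = 1.910000e-05 * 56.8490 * 203.0330 = 0.220456 m
L_final = 57.069456 m

dL = 0.220456 m


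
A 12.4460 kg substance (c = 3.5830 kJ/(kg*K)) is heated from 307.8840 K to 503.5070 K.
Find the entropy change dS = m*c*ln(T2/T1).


T2/T1 = 1.6354
ln(T2/T1) = 0.4919
dS = 12.4460 * 3.5830 * 0.4919 = 21.9347 kJ/K

21.9347 kJ/K


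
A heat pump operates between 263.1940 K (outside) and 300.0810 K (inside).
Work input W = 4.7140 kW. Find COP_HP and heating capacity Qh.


COP = 300.0810 / 36.8870 = 8.1351
Qh = 8.1351 * 4.7140 = 38.3491 kW

COP = 8.1351, Qh = 38.3491 kW


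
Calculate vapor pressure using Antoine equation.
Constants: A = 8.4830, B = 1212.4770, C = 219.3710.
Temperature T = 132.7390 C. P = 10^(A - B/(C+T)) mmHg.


C+T = 352.1100
B/(C+T) = 3.4435
log10(P) = 8.4830 - 3.4435 = 5.0395
P = 10^5.0395 = 109531.5289 mmHg

109531.5289 mmHg


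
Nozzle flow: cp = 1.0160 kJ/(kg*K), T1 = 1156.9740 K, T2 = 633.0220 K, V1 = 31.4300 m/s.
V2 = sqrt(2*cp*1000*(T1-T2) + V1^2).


dT = 523.9520 K
2*cp*1000*dT = 1064670.4640
V1^2 = 987.8449
V2 = sqrt(1065658.3089) = 1032.3073 m/s

1032.3073 m/s


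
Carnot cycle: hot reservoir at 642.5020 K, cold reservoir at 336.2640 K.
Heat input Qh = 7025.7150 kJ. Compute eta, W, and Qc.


eta = 1 - 336.2640/642.5020 = 0.4766
W = 0.4766 * 7025.7150 = 3348.6914 kJ
Qc = 7025.7150 - 3348.6914 = 3677.0236 kJ

eta = 47.6634%, W = 3348.6914 kJ, Qc = 3677.0236 kJ


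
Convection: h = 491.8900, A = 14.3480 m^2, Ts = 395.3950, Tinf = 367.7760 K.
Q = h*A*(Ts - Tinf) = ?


dT = 27.6190 K
Q = 491.8900 * 14.3480 * 27.6190 = 194924.8962 W

194924.8962 W


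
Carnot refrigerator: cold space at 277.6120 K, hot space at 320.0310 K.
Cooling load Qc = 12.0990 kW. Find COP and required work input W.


COP = 277.6120 / 42.4190 = 6.5445
W = 12.0990 / 6.5445 = 1.8487 kW

COP = 6.5445, W = 1.8487 kW


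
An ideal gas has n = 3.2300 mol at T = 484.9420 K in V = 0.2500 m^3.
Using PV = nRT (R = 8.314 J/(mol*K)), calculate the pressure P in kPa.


P = nRT/V = 3.2300 * 8.314 * 484.9420 / 0.2500
= 13022.7392 / 0.2500 = 52090.9566 Pa = 52.0910 kPa

52.0910 kPa


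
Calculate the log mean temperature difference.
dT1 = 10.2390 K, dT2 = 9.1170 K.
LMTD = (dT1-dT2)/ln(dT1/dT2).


dT1/dT2 = 1.1231
ln(dT1/dT2) = 0.1161
LMTD = 1.1220 / 0.1161 = 9.6672 K

9.6672 K


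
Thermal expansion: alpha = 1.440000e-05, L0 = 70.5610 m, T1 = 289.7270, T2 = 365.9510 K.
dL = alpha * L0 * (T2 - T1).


dT = 76.2240 K
dL = 1.440000e-05 * 70.5610 * 76.2240 = 0.077450 m
L_final = 70.638450 m

dL = 0.077450 m


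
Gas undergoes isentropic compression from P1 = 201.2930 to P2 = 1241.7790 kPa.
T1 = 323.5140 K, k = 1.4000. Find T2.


(k-1)/k = 0.2857
(P2/P1)^exp = 1.6818
T2 = 323.5140 * 1.6818 = 544.0878 K

544.0878 K


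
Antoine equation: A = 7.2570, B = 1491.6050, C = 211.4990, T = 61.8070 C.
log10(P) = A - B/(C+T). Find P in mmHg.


C+T = 273.3060
B/(C+T) = 5.4576
log10(P) = 7.2570 - 5.4576 = 1.7994
P = 10^1.7994 = 63.0032 mmHg

63.0032 mmHg


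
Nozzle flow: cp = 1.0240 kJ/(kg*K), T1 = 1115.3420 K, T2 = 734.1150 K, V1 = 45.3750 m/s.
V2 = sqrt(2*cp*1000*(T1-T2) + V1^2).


dT = 381.2270 K
2*cp*1000*dT = 780752.8960
V1^2 = 2058.8906
V2 = sqrt(782811.7866) = 884.7665 m/s

884.7665 m/s


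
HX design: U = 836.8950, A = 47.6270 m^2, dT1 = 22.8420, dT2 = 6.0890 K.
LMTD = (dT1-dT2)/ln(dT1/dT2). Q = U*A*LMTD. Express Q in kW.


LMTD = 12.6713 K
Q = 836.8950 * 47.6270 * 12.6713 = 505064.5323 W = 505.0645 kW

505.0645 kW


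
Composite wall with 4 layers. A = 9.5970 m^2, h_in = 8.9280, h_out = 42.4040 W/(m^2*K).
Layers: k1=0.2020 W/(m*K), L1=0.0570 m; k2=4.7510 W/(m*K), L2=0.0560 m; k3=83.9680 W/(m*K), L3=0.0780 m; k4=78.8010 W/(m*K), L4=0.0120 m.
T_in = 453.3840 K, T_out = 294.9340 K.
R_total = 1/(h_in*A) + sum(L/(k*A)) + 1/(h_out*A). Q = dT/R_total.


R_conv_in = 1/(8.9280*9.5970) = 0.0117
R_1 = 0.0570/(0.2020*9.5970) = 0.0294
R_2 = 0.0560/(4.7510*9.5970) = 0.0012
R_3 = 0.0780/(83.9680*9.5970) = 9.6793e-05
R_4 = 0.0120/(78.8010*9.5970) = 1.5868e-05
R_conv_out = 1/(42.4040*9.5970) = 0.0025
R_total = 0.0449 K/W
Q = 158.4500 / 0.0449 = 3531.1579 W

R_total = 0.0449 K/W, Q = 3531.1579 W


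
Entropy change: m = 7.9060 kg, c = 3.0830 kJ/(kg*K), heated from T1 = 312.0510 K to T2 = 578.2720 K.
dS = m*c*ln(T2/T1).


T2/T1 = 1.8531
ln(T2/T1) = 0.6169
dS = 7.9060 * 3.0830 * 0.6169 = 15.0359 kJ/K

15.0359 kJ/K


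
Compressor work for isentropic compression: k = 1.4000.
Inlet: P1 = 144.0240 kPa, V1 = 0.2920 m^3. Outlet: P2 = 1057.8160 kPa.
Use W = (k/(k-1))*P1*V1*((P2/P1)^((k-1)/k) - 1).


(k-1)/k = 0.2857
(P2/P1)^exp = 1.7678
W = 3.5000 * 144.0240 * 0.2920 * (1.7678 - 1) = 113.0075 kJ

113.0075 kJ


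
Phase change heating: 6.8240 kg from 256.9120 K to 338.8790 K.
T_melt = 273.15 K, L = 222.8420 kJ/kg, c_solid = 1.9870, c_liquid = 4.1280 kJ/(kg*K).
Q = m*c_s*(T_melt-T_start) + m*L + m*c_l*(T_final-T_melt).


Q1 (sensible, solid) = 6.8240 * 1.9870 * 16.2380 = 220.1757 kJ
Q2 (latent) = 6.8240 * 222.8420 = 1520.6738 kJ
Q3 (sensible, liquid) = 6.8240 * 4.1280 * 65.7290 = 1851.5512 kJ
Q_total = 3592.4008 kJ

3592.4008 kJ


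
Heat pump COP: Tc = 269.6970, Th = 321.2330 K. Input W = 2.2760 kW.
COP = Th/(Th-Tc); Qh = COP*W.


COP = 321.2330 / 51.5360 = 6.2332
Qh = 6.2332 * 2.2760 = 14.1867 kW

COP = 6.2332, Qh = 14.1867 kW


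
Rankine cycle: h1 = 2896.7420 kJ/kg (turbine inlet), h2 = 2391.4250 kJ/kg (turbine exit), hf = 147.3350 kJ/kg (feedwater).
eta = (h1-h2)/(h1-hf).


W = 505.3170 kJ/kg
Q_in = 2749.4070 kJ/kg
eta = 0.1838 = 18.3791%

eta = 18.3791%


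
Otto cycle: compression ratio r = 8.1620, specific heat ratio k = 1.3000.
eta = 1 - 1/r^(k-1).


r^(k-1) = 1.8773
eta = 1 - 1/1.8773 = 0.4673 = 46.7327%

46.7327%


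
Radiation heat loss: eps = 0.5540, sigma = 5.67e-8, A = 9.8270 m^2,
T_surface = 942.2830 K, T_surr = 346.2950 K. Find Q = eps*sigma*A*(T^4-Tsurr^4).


T^4 = 7.8836e+11
Tsurr^4 = 1.4381e+10
Q = 0.5540 * 5.67e-8 * 9.8270 * 7.7398e+11 = 238915.2621 W

238915.2621 W


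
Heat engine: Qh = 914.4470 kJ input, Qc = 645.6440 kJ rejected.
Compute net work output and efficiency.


W = 914.4470 - 645.6440 = 268.8030 kJ
eta = 268.8030 / 914.4470 = 0.2940 = 29.3951%

W = 268.8030 kJ, eta = 29.3951%


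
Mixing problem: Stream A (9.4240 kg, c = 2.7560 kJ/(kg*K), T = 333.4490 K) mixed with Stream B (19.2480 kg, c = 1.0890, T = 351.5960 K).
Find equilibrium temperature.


num = 16030.3479
den = 46.9336
Tf = 341.5537 K

341.5537 K


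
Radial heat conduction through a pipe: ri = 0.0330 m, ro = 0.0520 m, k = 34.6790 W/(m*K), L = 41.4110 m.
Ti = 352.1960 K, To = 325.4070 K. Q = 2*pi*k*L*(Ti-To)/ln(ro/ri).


dT = 26.7890 K
ln(ro/ri) = 0.4547
Q = 2*pi*34.6790*41.4110*26.7890 / 0.4547 = 531568.4139 W

531568.4139 W


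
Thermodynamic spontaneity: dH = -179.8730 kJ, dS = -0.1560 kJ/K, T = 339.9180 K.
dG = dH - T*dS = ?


T*dS = 339.9180 * -0.1560 = -53.0272 kJ
dG = -179.8730 + 53.0272 = -126.8458 kJ (spontaneous)

dG = -126.8458 kJ, spontaneous


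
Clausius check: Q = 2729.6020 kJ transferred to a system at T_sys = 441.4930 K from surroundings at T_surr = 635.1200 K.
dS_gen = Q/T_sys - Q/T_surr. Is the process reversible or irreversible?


dS_sys = 2729.6020/441.4930 = 6.1827 kJ/K
dS_surr = -2729.6020/635.1200 = -4.2978 kJ/K
dS_gen = 6.1827 - 4.2978 = 1.8849 kJ/K (irreversible)

dS_gen = 1.8849 kJ/K, irreversible


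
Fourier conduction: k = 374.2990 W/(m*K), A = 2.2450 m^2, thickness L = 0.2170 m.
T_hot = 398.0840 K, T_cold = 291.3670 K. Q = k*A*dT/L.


dT = 106.7170 K
Q = 374.2990 * 2.2450 * 106.7170 / 0.2170 = 413246.2167 W

413246.2167 W


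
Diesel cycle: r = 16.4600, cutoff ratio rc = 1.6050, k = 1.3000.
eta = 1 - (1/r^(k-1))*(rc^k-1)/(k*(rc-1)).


r^(k-1) = 2.3170
rc^k = 1.8498
eta = 0.5337 = 53.3692%

53.3692%


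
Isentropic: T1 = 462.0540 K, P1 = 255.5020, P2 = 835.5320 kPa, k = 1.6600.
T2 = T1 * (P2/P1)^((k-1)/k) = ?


(k-1)/k = 0.3976
(P2/P1)^exp = 1.6017
T2 = 462.0540 * 1.6017 = 740.0828 K

740.0828 K


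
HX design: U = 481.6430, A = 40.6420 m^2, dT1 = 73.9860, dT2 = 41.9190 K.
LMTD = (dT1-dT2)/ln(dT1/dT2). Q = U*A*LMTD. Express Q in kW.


LMTD = 56.4424 K
Q = 481.6430 * 40.6420 * 56.4424 = 1104856.3364 W = 1104.8563 kW

1104.8563 kW


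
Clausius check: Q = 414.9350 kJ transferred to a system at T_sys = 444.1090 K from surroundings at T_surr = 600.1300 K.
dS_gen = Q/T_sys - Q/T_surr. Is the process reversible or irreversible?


dS_sys = 414.9350/444.1090 = 0.9343 kJ/K
dS_surr = -414.9350/600.1300 = -0.6914 kJ/K
dS_gen = 0.9343 - 0.6914 = 0.2429 kJ/K (irreversible)

dS_gen = 0.2429 kJ/K, irreversible


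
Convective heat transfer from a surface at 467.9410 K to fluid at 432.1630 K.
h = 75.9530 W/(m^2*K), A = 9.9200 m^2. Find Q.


dT = 35.7780 K
Q = 75.9530 * 9.9200 * 35.7780 = 26957.0686 W

26957.0686 W


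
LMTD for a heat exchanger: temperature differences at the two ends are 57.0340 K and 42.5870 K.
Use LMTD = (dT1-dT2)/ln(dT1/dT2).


dT1/dT2 = 1.3392
ln(dT1/dT2) = 0.2921
LMTD = 14.4470 / 0.2921 = 49.4593 K

49.4593 K


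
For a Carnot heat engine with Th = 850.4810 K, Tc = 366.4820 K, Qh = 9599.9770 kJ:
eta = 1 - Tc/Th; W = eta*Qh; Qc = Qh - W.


eta = 1 - 366.4820/850.4810 = 0.5691
W = 0.5691 * 9599.9770 = 5463.2370 kJ
Qc = 9599.9770 - 5463.2370 = 4136.7400 kJ

eta = 56.9089%, W = 5463.2370 kJ, Qc = 4136.7400 kJ


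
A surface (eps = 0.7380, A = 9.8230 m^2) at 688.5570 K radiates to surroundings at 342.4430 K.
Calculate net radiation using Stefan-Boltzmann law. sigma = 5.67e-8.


T^4 = 2.2478e+11
Tsurr^4 = 1.3752e+10
Q = 0.7380 * 5.67e-8 * 9.8230 * 2.1103e+11 = 86741.4194 W

86741.4194 W


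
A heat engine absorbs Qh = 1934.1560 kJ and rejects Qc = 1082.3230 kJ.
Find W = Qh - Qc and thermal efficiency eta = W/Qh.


W = 1934.1560 - 1082.3230 = 851.8330 kJ
eta = 851.8330 / 1934.1560 = 0.4404 = 44.0416%

W = 851.8330 kJ, eta = 44.0416%


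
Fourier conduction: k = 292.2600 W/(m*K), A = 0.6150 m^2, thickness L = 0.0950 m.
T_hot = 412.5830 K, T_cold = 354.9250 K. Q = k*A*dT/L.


dT = 57.6580 K
Q = 292.2600 * 0.6150 * 57.6580 / 0.0950 = 109088.8753 W

109088.8753 W


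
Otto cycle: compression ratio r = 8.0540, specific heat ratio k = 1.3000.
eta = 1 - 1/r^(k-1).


r^(k-1) = 1.8698
eta = 1 - 1/1.8698 = 0.4652 = 46.5194%

46.5194%


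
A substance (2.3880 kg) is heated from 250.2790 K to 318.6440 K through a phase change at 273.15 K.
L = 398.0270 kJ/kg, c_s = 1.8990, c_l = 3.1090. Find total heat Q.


Q1 (sensible, solid) = 2.3880 * 1.8990 * 22.8710 = 103.7157 kJ
Q2 (latent) = 2.3880 * 398.0270 = 950.4885 kJ
Q3 (sensible, liquid) = 2.3880 * 3.1090 * 45.4940 = 337.7607 kJ
Q_total = 1391.9649 kJ

1391.9649 kJ


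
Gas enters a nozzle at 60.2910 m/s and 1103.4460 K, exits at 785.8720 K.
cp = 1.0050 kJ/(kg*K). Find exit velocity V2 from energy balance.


dT = 317.5740 K
2*cp*1000*dT = 638323.7400
V1^2 = 3635.0047
V2 = sqrt(641958.7447) = 801.2233 m/s

801.2233 m/s


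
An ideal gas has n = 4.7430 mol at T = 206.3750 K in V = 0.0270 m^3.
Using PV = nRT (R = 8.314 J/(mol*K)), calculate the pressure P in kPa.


P = nRT/V = 4.7430 * 8.314 * 206.3750 / 0.0270
= 8138.0477 / 0.0270 = 301409.1741 Pa = 301.4092 kPa

301.4092 kPa


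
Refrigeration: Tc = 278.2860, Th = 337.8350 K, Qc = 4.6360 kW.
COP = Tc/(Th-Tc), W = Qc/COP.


COP = 278.2860 / 59.5490 = 4.6732
W = 4.6360 / 4.6732 = 0.9920 kW

COP = 4.6732, W = 0.9920 kW


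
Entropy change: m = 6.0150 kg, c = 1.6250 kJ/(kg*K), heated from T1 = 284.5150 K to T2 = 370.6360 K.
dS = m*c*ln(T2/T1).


T2/T1 = 1.3027
ln(T2/T1) = 0.2644
dS = 6.0150 * 1.6250 * 0.2644 = 2.5847 kJ/K

2.5847 kJ/K


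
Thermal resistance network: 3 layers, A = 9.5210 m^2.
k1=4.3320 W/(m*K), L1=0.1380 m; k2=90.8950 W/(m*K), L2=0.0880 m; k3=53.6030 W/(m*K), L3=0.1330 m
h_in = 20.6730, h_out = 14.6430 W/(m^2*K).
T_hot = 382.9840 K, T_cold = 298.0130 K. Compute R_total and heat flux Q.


R_conv_in = 1/(20.6730*9.5210) = 0.0051
R_1 = 0.1380/(4.3320*9.5210) = 0.0033
R_2 = 0.0880/(90.8950*9.5210) = 0.0001
R_3 = 0.1330/(53.6030*9.5210) = 0.0003
R_conv_out = 1/(14.6430*9.5210) = 0.0072
R_total = 0.0160 K/W
Q = 84.9710 / 0.0160 = 5323.4916 W

R_total = 0.0160 K/W, Q = 5323.4916 W


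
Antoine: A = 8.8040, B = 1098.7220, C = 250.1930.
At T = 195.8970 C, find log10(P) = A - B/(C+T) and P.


C+T = 446.0900
B/(C+T) = 2.4630
log10(P) = 8.8040 - 2.4630 = 6.3410
P = 10^6.3410 = 2192778.5631 mmHg

2192778.5631 mmHg


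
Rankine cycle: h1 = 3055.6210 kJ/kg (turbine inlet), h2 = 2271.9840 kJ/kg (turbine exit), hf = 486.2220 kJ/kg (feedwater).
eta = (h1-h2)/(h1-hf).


W = 783.6370 kJ/kg
Q_in = 2569.3990 kJ/kg
eta = 0.3050 = 30.4988%

eta = 30.4988%


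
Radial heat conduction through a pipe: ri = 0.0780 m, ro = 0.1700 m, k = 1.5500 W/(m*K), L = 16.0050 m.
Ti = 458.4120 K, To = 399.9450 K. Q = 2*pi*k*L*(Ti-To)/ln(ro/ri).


dT = 58.4670 K
ln(ro/ri) = 0.7791
Q = 2*pi*1.5500*16.0050*58.4670 / 0.7791 = 11697.4351 W

11697.4351 W


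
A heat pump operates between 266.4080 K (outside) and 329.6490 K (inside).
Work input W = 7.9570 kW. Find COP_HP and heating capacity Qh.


COP = 329.6490 / 63.2410 = 5.2126
Qh = 5.2126 * 7.9570 = 41.4765 kW

COP = 5.2126, Qh = 41.4765 kW


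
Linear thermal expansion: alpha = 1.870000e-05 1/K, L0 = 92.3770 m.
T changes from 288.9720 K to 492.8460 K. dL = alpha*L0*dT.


dT = 203.8740 K
dL = 1.870000e-05 * 92.3770 * 203.8740 = 0.352182 m
L_final = 92.729182 m

dL = 0.352182 m


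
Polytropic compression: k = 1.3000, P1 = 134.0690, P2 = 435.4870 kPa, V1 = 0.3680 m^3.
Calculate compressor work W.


(k-1)/k = 0.2308
(P2/P1)^exp = 1.3124
W = 4.3333 * 134.0690 * 0.3680 * (1.3124 - 1) = 66.7936 kJ

66.7936 kJ


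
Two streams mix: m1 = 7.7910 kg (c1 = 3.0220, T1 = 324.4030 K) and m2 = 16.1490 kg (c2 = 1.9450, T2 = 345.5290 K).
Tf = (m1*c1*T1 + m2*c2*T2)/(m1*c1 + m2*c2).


num = 18490.8732
den = 54.9542
Tf = 336.4778 K

336.4778 K


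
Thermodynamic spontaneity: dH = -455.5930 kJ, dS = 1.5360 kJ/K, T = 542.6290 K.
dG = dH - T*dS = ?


T*dS = 542.6290 * 1.5360 = 833.4781 kJ
dG = -455.5930 - 833.4781 = -1289.0711 kJ (spontaneous)

dG = -1289.0711 kJ, spontaneous


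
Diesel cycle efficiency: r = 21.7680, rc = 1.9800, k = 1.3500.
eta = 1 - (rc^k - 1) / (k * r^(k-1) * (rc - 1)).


r^(k-1) = 2.9392
rc^k = 2.5148
eta = 0.6105 = 61.0462%

61.0462%


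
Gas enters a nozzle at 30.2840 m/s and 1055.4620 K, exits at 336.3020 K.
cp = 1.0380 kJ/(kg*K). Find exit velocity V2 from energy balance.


dT = 719.1600 K
2*cp*1000*dT = 1492976.1600
V1^2 = 917.1207
V2 = sqrt(1493893.2807) = 1222.2493 m/s

1222.2493 m/s


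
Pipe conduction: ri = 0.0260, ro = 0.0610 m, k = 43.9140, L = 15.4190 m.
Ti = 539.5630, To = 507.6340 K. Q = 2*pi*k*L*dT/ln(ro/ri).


dT = 31.9290 K
ln(ro/ri) = 0.8528
Q = 2*pi*43.9140*15.4190*31.9290 / 0.8528 = 159290.0859 W

159290.0859 W


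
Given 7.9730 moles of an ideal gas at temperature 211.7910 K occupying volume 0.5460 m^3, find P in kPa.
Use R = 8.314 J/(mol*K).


P = nRT/V = 7.9730 * 8.314 * 211.7910 / 0.5460
= 14039.1006 / 0.5460 = 25712.6384 Pa = 25.7126 kPa

25.7126 kPa


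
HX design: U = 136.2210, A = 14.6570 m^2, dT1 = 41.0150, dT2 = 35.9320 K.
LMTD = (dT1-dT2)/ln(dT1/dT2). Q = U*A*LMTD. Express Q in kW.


LMTD = 38.4175 K
Q = 136.2210 * 14.6570 * 38.4175 = 76703.9868 W = 76.7040 kW

76.7040 kW


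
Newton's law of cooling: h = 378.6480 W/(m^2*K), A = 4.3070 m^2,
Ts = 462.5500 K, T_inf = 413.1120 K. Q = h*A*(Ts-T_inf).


dT = 49.4380 K
Q = 378.6480 * 4.3070 * 49.4380 = 80625.3164 W

80625.3164 W


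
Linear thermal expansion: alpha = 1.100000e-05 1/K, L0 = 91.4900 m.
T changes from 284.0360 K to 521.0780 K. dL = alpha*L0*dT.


dT = 237.0420 K
dL = 1.100000e-05 * 91.4900 * 237.0420 = 0.238557 m
L_final = 91.728557 m

dL = 0.238557 m


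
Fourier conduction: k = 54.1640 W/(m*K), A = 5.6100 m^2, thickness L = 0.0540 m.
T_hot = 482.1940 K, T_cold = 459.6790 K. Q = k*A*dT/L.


dT = 22.5150 K
Q = 54.1640 * 5.6100 * 22.5150 / 0.0540 = 126692.7556 W

126692.7556 W


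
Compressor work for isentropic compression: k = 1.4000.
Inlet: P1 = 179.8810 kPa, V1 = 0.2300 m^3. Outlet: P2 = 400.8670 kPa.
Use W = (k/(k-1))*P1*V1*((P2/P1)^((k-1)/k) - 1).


(k-1)/k = 0.2857
(P2/P1)^exp = 1.2573
W = 3.5000 * 179.8810 * 0.2300 * (1.2573 - 1) = 37.2556 kJ

37.2556 kJ


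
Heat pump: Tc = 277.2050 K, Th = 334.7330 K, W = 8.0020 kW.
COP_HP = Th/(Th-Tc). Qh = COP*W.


COP = 334.7330 / 57.5280 = 5.8186
Qh = 5.8186 * 8.0020 = 46.5605 kW

COP = 5.8186, Qh = 46.5605 kW


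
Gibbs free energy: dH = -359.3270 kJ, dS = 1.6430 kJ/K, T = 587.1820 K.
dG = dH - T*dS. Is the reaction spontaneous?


T*dS = 587.1820 * 1.6430 = 964.7400 kJ
dG = -359.3270 - 964.7400 = -1324.0670 kJ (spontaneous)

dG = -1324.0670 kJ, spontaneous


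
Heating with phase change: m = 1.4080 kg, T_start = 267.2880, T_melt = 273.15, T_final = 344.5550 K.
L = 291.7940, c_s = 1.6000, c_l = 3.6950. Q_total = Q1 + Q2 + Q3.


Q1 (sensible, solid) = 1.4080 * 1.6000 * 5.8620 = 13.2059 kJ
Q2 (latent) = 1.4080 * 291.7940 = 410.8460 kJ
Q3 (sensible, liquid) = 1.4080 * 3.6950 * 71.4050 = 371.4888 kJ
Q_total = 795.5407 kJ

795.5407 kJ


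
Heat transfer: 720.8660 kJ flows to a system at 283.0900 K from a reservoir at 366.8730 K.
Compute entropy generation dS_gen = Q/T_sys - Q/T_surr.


dS_sys = 720.8660/283.0900 = 2.5464 kJ/K
dS_surr = -720.8660/366.8730 = -1.9649 kJ/K
dS_gen = 2.5464 - 1.9649 = 0.5815 kJ/K (irreversible)

dS_gen = 0.5815 kJ/K, irreversible


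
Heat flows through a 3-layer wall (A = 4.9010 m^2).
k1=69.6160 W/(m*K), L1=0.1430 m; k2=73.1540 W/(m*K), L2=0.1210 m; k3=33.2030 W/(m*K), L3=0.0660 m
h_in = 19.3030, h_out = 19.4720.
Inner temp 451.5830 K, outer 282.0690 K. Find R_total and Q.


R_conv_in = 1/(19.3030*4.9010) = 0.0106
R_1 = 0.1430/(69.6160*4.9010) = 0.0004
R_2 = 0.1210/(73.1540*4.9010) = 0.0003
R_3 = 0.0660/(33.2030*4.9010) = 0.0004
R_conv_out = 1/(19.4720*4.9010) = 0.0105
R_total = 0.0222 K/W
Q = 169.5140 / 0.0222 = 7631.9110 W

R_total = 0.0222 K/W, Q = 7631.9110 W


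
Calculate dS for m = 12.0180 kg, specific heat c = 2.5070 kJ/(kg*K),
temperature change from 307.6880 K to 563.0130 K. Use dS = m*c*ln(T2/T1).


T2/T1 = 1.8298
ln(T2/T1) = 0.6042
dS = 12.0180 * 2.5070 * 0.6042 = 18.2045 kJ/K

18.2045 kJ/K


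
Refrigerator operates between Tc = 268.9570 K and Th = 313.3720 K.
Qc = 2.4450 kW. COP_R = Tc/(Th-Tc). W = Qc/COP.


COP = 268.9570 / 44.4150 = 6.0555
W = 2.4450 / 6.0555 = 0.4038 kW

COP = 6.0555, W = 0.4038 kW
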